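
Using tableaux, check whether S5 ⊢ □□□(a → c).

Not valid

Tableau for the negation ¬□□□(a → c):
1. ¬□□□(a → c), w0
2. ¬□□(a → c), w1
3. ¬□(a → c), w2
4. ¬(a → c), w3
5. a, w3
6. ¬c, w3
Accessibility: w0Rw0, w0Rw1, w0Rw2, w0Rw3, w1Rw0, w1Rw1, w1Rw2, w1Rw3, w2Rw0, w2Rw1, w2Rw2, w2Rw3, w3Rw0, w3Rw1, w3Rw2, w3Rw3
The negation has an open branch (countermodel exists).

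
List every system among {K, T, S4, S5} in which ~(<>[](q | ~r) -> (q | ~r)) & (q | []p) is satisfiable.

K, T, S4

S4-tableau for the formula:
1. ~(<>[](q | ~r) -> (q | ~r)) & (q | []p), w0
2. ~(<>[](q | ~r) -> (q | ~r)), w0
3. q | []p, w0
4. <>[](q | ~r), w0
5. ~(q | ~r), w0
6. ~q, w0
7. r, w0
8. []p, w0
9. p, w0
10. [](q | ~r), w1
11. p, w1
12. q | ~r, w1
13. ~r, w1
Accessibility: w0Rw0, w0Rw1, w1Rw1
Complete open branch: satisfiable in S4, hence also in K, T (this S4-model is also a K-model and a T-model).
S5-tableau for the formula:
1. ~(<>[](q | ~r) -> (q | ~r)) & (q | []p), w0
2. ~(<>[](q | ~r) -> (q | ~r)), w0
3. q | []p, w0
4. <>[](q | ~r), w0
5. ~(q | ~r), w0
6. ~q, w0
7. r, w0
8. []p, w0
9. p, w0
10. [](q | ~r), w1
11. p, w1
12. q | ~r, w0
13. q | ~r, w1
14. ~r, w0
Accessibility: w0Rw0, w0Rw1, w1Rw0, w1Rw1
Branch closes: r and ~r both at w0.
Every branch closes (one shown): unsatisfiable in S5.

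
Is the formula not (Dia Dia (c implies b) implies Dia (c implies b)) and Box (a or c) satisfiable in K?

Satisfiable

1. not (Dia Dia (c implies b) implies Dia (c implies b)) and Box (a or c), u
2. not (Dia Dia (c implies b) implies Dia (c implies b)), u
3. Box (a or c), u
4. Dia Dia (c implies b), u
5. not Dia (c implies b), u
6. Dia (c implies b), v
7. a or c, v
8. not (c implies b), v
9. c, v
10. not b, v
11. c implies b, w
12. b, w
Accessibility: uRv, vRw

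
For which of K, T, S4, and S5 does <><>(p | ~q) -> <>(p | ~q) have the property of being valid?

S4, S5

T-tableau for the negation ~(<><>(p | ~q) -> <>(p | ~q)):
1. ~(<><>(p | ~q) -> <>(p | ~q)), w0
2. <><>(p | ~q), w0
3. ~<>(p | ~q), w0
4. ~(p | ~q), w0
5. ~p, w0
6. q, w0
7. <>(p | ~q), w1
8. ~(p | ~q), w1
9. ~p, w1
10. q, w1
11. p | ~q, w2
12. ~q, w2
Accessibility: w0Rw0, w0Rw1, w1Rw1, w1Rw2, w2Rw2
Complete open branch: countermodel on a T-frame, so not valid in T, nor in K (the same frame is also a K-frame).
S4-tableau for the negation ~(<><>(p | ~q) -> <>(p | ~q)):
1. ~(<><>(p | ~q) -> <>(p | ~q)), w0
2. <><>(p | ~q), w0
3. ~<>(p | ~q), w0
4. ~(p | ~q), w0
5. ~p, w0
6. q, w0
7. <>(p | ~q), w1
8. ~(p | ~q), w1
9. ~p, w1
10. q, w1
11. p | ~q, w2
12. ~(p | ~q), w2
13. ~p, w2
14. q, w2
15. ~q, w2
Accessibility: w0Rw0, w0Rw1, w0Rw2, w1Rw1, w1Rw2, w2Rw2
Branch closes: q and ~q both at w2.
Every branch closes (one shown): valid in S4, hence also in S5 (every theorem of S4 is a theorem of S5).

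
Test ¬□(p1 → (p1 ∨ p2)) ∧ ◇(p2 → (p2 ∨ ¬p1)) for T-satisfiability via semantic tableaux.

Unsatisfiable (every branch closes)

1. ¬□(p1 → (p1 ∨ p2)) ∧ ◇(p2 → (p2 ∨ ¬p1)), 0
2. ¬□(p1 → (p1 ∨ p2)), 0
3. ◇(p2 → (p2 ∨ ¬p1)), 0
4. ¬(p1 → (p1 ∨ p2)), 1
5. p1, 1
6. ¬(p1 ∨ p2), 1
7. ¬p1, 1
8. ¬p2, 1
Accessibility: 0R0, 0R1, 1R1
Branch closes: p1 and ¬p1 both at 1.
All branches of the tableau close; one closing branch shown above.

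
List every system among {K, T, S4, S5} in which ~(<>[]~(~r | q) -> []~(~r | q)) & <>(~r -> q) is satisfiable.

K, T, S4

S4-tableau for the formula:
1. ~(<>[]~(~r | q) -> []~(~r | q)) & <>(~r -> q), u
2. ~(<>[]~(~r | q) -> []~(~r | q)), u
3. <>(~r -> q), u
4. <>[]~(~r | q), u
5. ~[]~(~r | q), u
6. ~r -> q, v
7. q, v
8. []~(~r | q), w
9. ~(~r | q), w
10. r, w
11. ~q, w
12. ~r | q, x
13. q, x
Accessibility: uRu, uRv, uRw, uRx, vRv, wRw, xRx
Complete open branch: satisfiable in S4, hence also in K, T (this S4-model is also a K-model and a T-model).
S5-tableau for the formula:
1. ~(<>[]~(~r | q) -> []~(~r | q)) & <>(~r -> q), u
2. ~(<>[]~(~r | q) -> []~(~r | q)), u
3. <>(~r -> q), u
4. <>[]~(~r | q), u
5. ~[]~(~r | q), u
6. ~r -> q, v
7. r, v
8. []~(~r | q), w
9. ~(~r | q), u
10. r, u
11. ~q, u
12. ~(~r | q), v
13. ~q, v
14. ~(~r | q), w
15. r, w
16. ~q, w
17. ~r | q, x
18. ~(~r | q), x
19. r, x
20. ~q, x
21. q, x
Accessibility: uRu, uRv, uRw, uRx, vRu, vRv, vRw, vRx, wRu, wRv, wRw, wRx, xRu, xRv, xRw, xRx
Branch closes: q and ~q both at x.
Every branch closes (one shown): unsatisfiable in S5.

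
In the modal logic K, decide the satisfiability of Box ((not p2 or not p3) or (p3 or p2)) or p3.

1. Box ((not p2 or not p3) or (p3 or p2)) or p3, u
2. p3, u   [or-rule on 1 (branches; this branch)]

Satisfiable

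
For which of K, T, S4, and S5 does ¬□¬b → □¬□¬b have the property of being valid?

S5

S5-tableau for the negation ¬(¬□¬b → □¬□¬b):
1. ¬(¬□¬b → □¬□¬b), 0
2. ¬□¬b, 0   [¬→-rule on 1]
3. ¬□¬□¬b, 0   [¬→-rule on 1]
4. b, 1   [¬□-rule on 2: fresh world 1, 0R1]
5. □¬b, 2   [¬□-rule on 3: fresh world 2, 0R2]
6. ¬b, 0   [□-rule on 5 via 2R0]
7. ¬b, 1   [□-rule on 5 via 2R1]
Accessibility: 0R0, 0R1, 0R2, 1R0, 1R1, 1R2, 2R0, 2R1, 2R2
Branch closes: b and ¬b both at 1.
Every branch closes (one shown): valid in S5.
S4-tableau for the negation ¬(¬□¬b → □¬□¬b):
1. ¬(¬□¬b → □¬□¬b), 0
2. ¬□¬b, 0   [¬→-rule on 1]
3. ¬□¬□¬b, 0   [¬→-rule on 1]
4. b, 1   [¬□-rule on 2: fresh world 1, 0R1]
5. □¬b, 2   [¬□-rule on 3: fresh world 2, 0R2]
6. ¬b, 2   [□-rule on 5 via 2R2]
Accessibility: 0R0, 0R1, 0R2, 1R1, 2R2
Complete open branch: countermodel on an S4-frame, so not valid in S4, nor in K, T (the same frame is also a K-frame and a T-frame).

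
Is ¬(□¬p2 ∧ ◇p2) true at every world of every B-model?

Valid in B

Tableau for the negation □¬p2 ∧ ◇p2:
1. □¬p2 ∧ ◇p2, u
2. □¬p2, u
3. ◇p2, u
4. ¬p2, u
5. p2, v
6. ¬p2, v
Accessibility: uRu, uRv, vRu, vRv
Branch closes: p2 and ¬p2 both at v.
All branches of the negation close; one closing branch shown above.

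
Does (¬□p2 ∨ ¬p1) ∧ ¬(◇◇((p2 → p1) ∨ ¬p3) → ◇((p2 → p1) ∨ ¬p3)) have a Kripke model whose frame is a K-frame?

1. (¬□p2 ∨ ¬p1) ∧ ¬(◇◇((p2 → p1) ∨ ¬p3) → ◇((p2 → p1) ∨ ¬p3)), w0
2. ¬□p2 ∨ ¬p1, w0
3. ¬(◇◇((p2 → p1) ∨ ¬p3) → ◇((p2 → p1) ∨ ¬p3)), w0
4. ◇◇((p2 → p1) ∨ ¬p3), w0
5. ¬◇((p2 → p1) ∨ ¬p3), w0
6. ¬p1, w0
7. ◇((p2 → p1) ∨ ¬p3), w1
8. ¬((p2 → p1) ∨ ¬p3), w1
9. ¬(p2 → p1), w1
10. p3, w1
11. p2, w1
12. ¬p1, w1
13. (p2 → p1) ∨ ¬p3, w2
14. ¬p3, w2
Accessibility: w0Rw1, w1Rw2

Satisfiable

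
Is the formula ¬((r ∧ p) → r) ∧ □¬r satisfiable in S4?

Unsatisfiable

1. ¬((r ∧ p) → r) ∧ □¬r, u
2. ¬((r ∧ p) → r), u
3. □¬r, u
4. r ∧ p, u
5. ¬r, u
6. r, u
7. p, u
Accessibility: uRu
Branch closes: r and ¬r both at u.
All branches of the tableau close; one closing branch shown above.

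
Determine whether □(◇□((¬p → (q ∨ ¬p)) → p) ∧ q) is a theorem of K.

Not valid

Tableau for the negation ¬□(◇□((¬p → (q ∨ ¬p)) → p) ∧ q):
1. ¬□(◇□((¬p → (q ∨ ¬p)) → p) ∧ q), u
2. ¬(◇□((¬p → (q ∨ ¬p)) → p) ∧ q), v
3. ¬q, v
Accessibility: uRv
The negation has an open branch (countermodel exists).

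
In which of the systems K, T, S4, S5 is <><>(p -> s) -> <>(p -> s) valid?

T-tableau for the negation ~(<><>(p -> s) -> <>(p -> s)):
1. ~(<><>(p -> s) -> <>(p -> s)), 0
2. <><>(p -> s), 0   [~->-rule on 1]
3. ~<>(p -> s), 0   [~->-rule on 1]
4. ~(p -> s), 0   [~<>-rule on 3 via 0R0]
5. p, 0   [~->-rule on 4]
6. ~s, 0   [~->-rule on 4]
7. <>(p -> s), 1   [<>-rule on 2: fresh world 1, 0R1]
8. ~(p -> s), 1   [~<>-rule on 3 via 0R1]
9. p, 1   [~->-rule on 8]
10. ~s, 1   [~->-rule on 8]
11. p -> s, 2   [<>-rule on 7: fresh world 2, 1R2]
12. s, 2   [->-rule on 11 (branches; this branch)]
Accessibility: 0R0, 0R1, 1R1, 1R2, 2R2
Complete open branch: countermodel on a T-frame, so not valid in T, nor in K (the same frame is also a K-frame).
S4-tableau for the negation ~(<><>(p -> s) -> <>(p -> s)):
1. ~(<><>(p -> s) -> <>(p -> s)), 0
2. <><>(p -> s), 0   [~->-rule on 1]
3. ~<>(p -> s), 0   [~->-rule on 1]
4. ~(p -> s), 0   [~<>-rule on 3 via 0R0]
5. p, 0   [~->-rule on 4]
6. ~s, 0   [~->-rule on 4]
7. <>(p -> s), 1   [<>-rule on 2: fresh world 1, 0R1]
8. ~(p -> s), 1   [~<>-rule on 3 via 0R1]
9. p, 1   [~->-rule on 8]
10. ~s, 1   [~->-rule on 8]
11. p -> s, 2   [<>-rule on 7: fresh world 2, 1R2]
12. ~(p -> s), 2   [~<>-rule on 3 via 0R2]
13. p, 2   [~->-rule on 12]
14. ~s, 2   [~->-rule on 12]
15. s, 2   [->-rule on 11 (branches; this branch)]
Accessibility: 0R0, 0R1, 0R2, 1R1, 1R2, 2R2
Branch closes: s and ~s both at 2.
Every branch closes (one shown): valid in S4, hence also in S5 (every theorem of S4 is a theorem of S5).

S4, S5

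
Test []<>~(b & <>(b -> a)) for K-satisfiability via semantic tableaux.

Satisfiable (open branch found)

1. []<>~(b & <>(b -> a)), w0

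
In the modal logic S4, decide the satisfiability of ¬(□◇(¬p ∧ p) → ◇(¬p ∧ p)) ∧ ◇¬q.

Unsatisfiable

1. ¬(□◇(¬p ∧ p) → ◇(¬p ∧ p)) ∧ ◇¬q, 0
2. ¬(□◇(¬p ∧ p) → ◇(¬p ∧ p)), 0
3. ◇¬q, 0
4. □◇(¬p ∧ p), 0
5. ¬◇(¬p ∧ p), 0
6. ◇(¬p ∧ p), 0
7. ¬(¬p ∧ p), 0
8. ¬p, 0
9. ¬q, 1
10. ◇(¬p ∧ p), 1
11. ¬(¬p ∧ p), 1
12. ¬p, 1
13. ¬p ∧ p, 2
14. ¬p, 2
15. p, 2
Accessibility: 0R0, 0R1, 0R2, 1R1, 2R2
Branch closes: p and ¬p both at 2.
Every branch closes; the branch above is one of them.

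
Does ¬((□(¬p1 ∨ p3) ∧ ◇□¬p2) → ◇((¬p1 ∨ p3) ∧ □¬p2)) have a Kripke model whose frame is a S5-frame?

Unsatisfiable (every branch closes)

1. ¬((□(¬p1 ∨ p3) ∧ ◇□¬p2) → ◇((¬p1 ∨ p3) ∧ □¬p2)), u
2. □(¬p1 ∨ p3) ∧ ◇□¬p2, u   [¬→-rule on 1]
3. ¬◇((¬p1 ∨ p3) ∧ □¬p2), u   [¬→-rule on 1]
4. □(¬p1 ∨ p3), u   [∧-rule on 2]
5. ◇□¬p2, u   [∧-rule on 2]
6. ¬((¬p1 ∨ p3) ∧ □¬p2), u   [¬◇-rule on 3 via uRu]
7. ¬p1 ∨ p3, u   [□-rule on 4 via uRu]
8. ¬□¬p2, u   [¬∧-rule on 6 (branches; this branch)]
9. p3, u   [∨-rule on 7 (branches; this branch)]
10. □¬p2, v   [◇-rule on 5: fresh world v, uRv]
11. ¬((¬p1 ∨ p3) ∧ □¬p2), v   [¬◇-rule on 3 via uRv]
12. ¬p1 ∨ p3, v   [□-rule on 4 via uRv]
13. ¬p2, u   [□-rule on 10 via vRu]
14. ¬p2, v   [□-rule on 10 via vRv]
15. ¬□¬p2, v   [¬∧-rule on 11 (branches; this branch)]
16. p3, v   [∨-rule on 12 (branches; this branch)]
17. p2, w   [¬□-rule on 8: fresh world w, uRw]
18. ¬((¬p1 ∨ p3) ∧ □¬p2), w   [¬◇-rule on 3 via uRw]
19. ¬p1 ∨ p3, w   [□-rule on 4 via uRw]
20. ¬p2, w   [□-rule on 10 via vRw]
Accessibility: uRu, uRv, uRw, vRu, vRv, vRw, wRu, wRv, wRw
Branch closes: p2 and ¬p2 both at w.
Every branch closes; the branch above is one of them.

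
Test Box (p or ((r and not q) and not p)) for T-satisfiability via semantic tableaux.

1. Box (p or ((r and not q) and not p)), u
2. p or ((r and not q) and not p), u
3. (r and not q) and not p, u
4. r and not q, u
5. not p, u
6. r, u
7. not q, u
Accessibility: uRu

Satisfiable (open branch found)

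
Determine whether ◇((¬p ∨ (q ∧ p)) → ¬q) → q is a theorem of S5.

Tableau for the negation ¬(◇((¬p ∨ (q ∧ p)) → ¬q) → q):
1. ¬(◇((¬p ∨ (q ∧ p)) → ¬q) → q), 0
2. ◇((¬p ∨ (q ∧ p)) → ¬q), 0
3. ¬q, 0
4. (¬p ∨ (q ∧ p)) → ¬q, 1
5. ¬q, 1
Accessibility: 0R0, 0R1, 1R0, 1R1
The negation has an open branch (countermodel exists).

Invalid (countermodel exists)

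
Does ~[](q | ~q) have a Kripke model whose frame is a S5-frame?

Unsatisfiable

1. ~[](q | ~q), w0
2. ~(q | ~q), w1   [~[]-rule on 1: fresh world w1, w0Rw1]
3. ~q, w1   [~|-rule on 2]
4. q, w1   [~|-rule on 2]
Accessibility: w0Rw0, w0Rw1, w1Rw0, w1Rw1
Branch closes: q and ~q both at w1.
Every branch closes; the branch above is one of them.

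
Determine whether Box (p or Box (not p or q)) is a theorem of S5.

Invalid (countermodel exists)

Tableau for the negation not Box (p or Box (not p or q)):
1. not Box (p or Box (not p or q)), u
2. not (p or Box (not p or q)), v   [neg-Box-rule on 1: fresh world v, uRv]
3. not p, v   [neg-or-rule on 2]
4. not Box (not p or q), v   [neg-or-rule on 2]
5. not (not p or q), w   [neg-Box-rule on 4: fresh world w, vRw]
6. p, w   [neg-or-rule on 5]
7. not q, w   [neg-or-rule on 5]
Accessibility: uRu, uRv, uRw, vRu, vRv, vRw, wRu, wRv, wRw
The negation has an open branch (countermodel exists).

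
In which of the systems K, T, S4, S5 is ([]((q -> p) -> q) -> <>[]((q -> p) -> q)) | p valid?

T, S4, S5

K-tableau for the negation ~(([]((q -> p) -> q) -> <>[]((q -> p) -> q)) | p):
1. ~(([]((q -> p) -> q) -> <>[]((q -> p) -> q)) | p), w0
2. ~([]((q -> p) -> q) -> <>[]((q -> p) -> q)), w0   [~|-rule on 1]
3. ~p, w0   [~|-rule on 1]
4. []((q -> p) -> q), w0   [~->-rule on 2]
5. ~<>[]((q -> p) -> q), w0   [~->-rule on 2]
Complete open branch: countermodel on a K-frame, so not valid in K.
T-tableau for the negation ~(([]((q -> p) -> q) -> <>[]((q -> p) -> q)) | p):
1. ~(([]((q -> p) -> q) -> <>[]((q -> p) -> q)) | p), w0
2. ~([]((q -> p) -> q) -> <>[]((q -> p) -> q)), w0   [~|-rule on 1]
3. ~p, w0   [~|-rule on 1]
4. []((q -> p) -> q), w0   [~->-rule on 2]
5. ~<>[]((q -> p) -> q), w0   [~->-rule on 2]
6. (q -> p) -> q, w0   [[]-rule on 4 via w0Rw0]
7. ~[]((q -> p) -> q), w0   [~<>-rule on 5 via w0Rw0]
8. ~(q -> p), w0   [->-rule on 6 (branches; this branch)]
9. q, w0   [~->-rule on 8]
10. ~((q -> p) -> q), w1   [~[]-rule on 7: fresh world w1, w0Rw1]
11. q -> p, w1   [~->-rule on 10]
12. ~q, w1   [~->-rule on 10]
13. (q -> p) -> q, w1   [[]-rule on 4 via w0Rw1]
14. ~[]((q -> p) -> q), w1   [~<>-rule on 5 via w0Rw1]
15. p, w1   [->-rule on 11 (branches; this branch)]
16. ~(q -> p), w1   [->-rule on 13 (branches; this branch)]
17. q, w1   [~->-rule on 16]
18. ~p, w1   [~->-rule on 16]
Accessibility: w0Rw0, w0Rw1, w1Rw1
Branch closes: q and ~q both at w1.
Every branch closes (one shown): valid in T, hence also in S4, S5 (every theorem of T is a theorem of S4 and S5).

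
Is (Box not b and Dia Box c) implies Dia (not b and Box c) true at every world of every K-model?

Yes, valid

Tableau for the negation not ((Box not b and Dia Box c) implies Dia (not b and Box c)):
1. not ((Box not b and Dia Box c) implies Dia (not b and Box c)), 0
2. Box not b and Dia Box c, 0
3. not Dia (not b and Box c), 0
4. Box not b, 0
5. Dia Box c, 0
6. Box c, 1
7. not (not b and Box c), 1
8. not b, 1
9. not Box c, 1
10. not c, 2
11. c, 2
Accessibility: 0R1, 1R2
Branch closes: c and not c both at 2.
Every branch of the negation's tableau closes; the branch above is one of them.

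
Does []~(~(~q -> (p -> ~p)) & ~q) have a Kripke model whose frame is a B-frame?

Satisfiable (open branch found)

1. []~(~(~q -> (p -> ~p)) & ~q), w0
2. ~(~(~q -> (p -> ~p)) & ~q), w0   [[]-rule on 1 via w0Rw0]
3. q, w0   [~&-rule on 2 (branches; this branch)]
Accessibility: w0Rw0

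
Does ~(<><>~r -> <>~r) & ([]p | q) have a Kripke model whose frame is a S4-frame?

Unsatisfiable (every branch closes)

1. ~(<><>~r -> <>~r) & ([]p | q), u
2. ~(<><>~r -> <>~r), u
3. []p | q, u
4. <><>~r, u
5. ~<>~r, u
6. r, u
7. []p, u
8. p, u
9. <>~r, v
10. r, v
11. p, v
12. ~r, w
13. r, w
Accessibility: uRu, uRv, uRw, vRv, vRw, wRw
Branch closes: r and ~r both at w.
(One branch shown.) All branches close.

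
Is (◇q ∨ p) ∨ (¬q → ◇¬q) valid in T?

Yes, valid

Tableau for the negation ¬((◇q ∨ p) ∨ (¬q → ◇¬q)):
1. ¬((◇q ∨ p) ∨ (¬q → ◇¬q)), w0
2. ¬(◇q ∨ p), w0   [¬∨-rule on 1]
3. ¬(¬q → ◇¬q), w0   [¬∨-rule on 1]
4. ¬◇q, w0   [¬∨-rule on 2]
5. ¬p, w0   [¬∨-rule on 2]
6. ¬q, w0   [¬→-rule on 3]
7. ¬◇¬q, w0   [¬→-rule on 3]
8. q, w0   [¬◇-rule on 7 via w0Rw0]
Accessibility: w0Rw0
Branch closes: q and ¬q both at w0.
Every branch of the negation's tableau closes; the branch above is one of them.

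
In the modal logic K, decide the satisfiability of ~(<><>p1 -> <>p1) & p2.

Satisfiable (open branch found)

1. ~(<><>p1 -> <>p1) & p2, w0
2. ~(<><>p1 -> <>p1), w0   [&-rule on 1]
3. p2, w0   [&-rule on 1]
4. <><>p1, w0   [~->-rule on 2]
5. ~<>p1, w0   [~->-rule on 2]
6. <>p1, w1   [<>-rule on 4: fresh world w1, w0Rw1]
7. ~p1, w1   [~<>-rule on 5 via w0Rw1]
8. p1, w2   [<>-rule on 6: fresh world w2, w1Rw2]
Accessibility: w0Rw1, w1Rw2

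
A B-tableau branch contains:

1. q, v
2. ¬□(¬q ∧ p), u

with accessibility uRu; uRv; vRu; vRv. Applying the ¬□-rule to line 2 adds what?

a fresh world w with uRw, and ¬(¬q ∧ p) at w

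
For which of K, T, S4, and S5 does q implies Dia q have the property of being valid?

K-tableau for the negation not (q implies Dia q):
1. not (q implies Dia q), u
2. q, u
3. not Dia q, u
Complete open branch: countermodel on a K-frame, so not valid in K.
T-tableau for the negation not (q implies Dia q):
1. not (q implies Dia q), u
2. q, u
3. not Dia q, u
4. not q, u
Accessibility: uRu
Branch closes: q and not q both at u.
Every branch closes (one shown): valid in T, hence also in S4, S5 (every theorem of T is a theorem of S4 and S5).

T, S4, S5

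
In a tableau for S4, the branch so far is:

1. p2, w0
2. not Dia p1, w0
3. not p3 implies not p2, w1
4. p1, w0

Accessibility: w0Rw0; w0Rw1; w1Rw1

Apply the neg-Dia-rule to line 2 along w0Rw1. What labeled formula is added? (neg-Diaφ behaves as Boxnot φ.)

neg-Diaφ behaves as Boxnot φ: propagate the negated body to each accessible world.

not p1, w1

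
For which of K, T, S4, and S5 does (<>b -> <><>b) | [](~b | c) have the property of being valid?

T-tableau for the negation ~((<>b -> <><>b) | [](~b | c)):
1. ~((<>b -> <><>b) | [](~b | c)), u
2. ~(<>b -> <><>b), u
3. ~[](~b | c), u
4. <>b, u
5. ~<><>b, u
6. ~<>b, u
7. ~b, u
8. ~(~b | c), v
9. b, v
10. ~c, v
11. ~<>b, v
12. ~b, v
Accessibility: uRu, uRv, vRv
Branch closes: b and ~b both at v.
Every branch closes (one shown): valid in T, hence also in S4, S5 (every theorem of T is a theorem of S4 and S5).
K-tableau for the negation ~((<>b -> <><>b) | [](~b | c)):
1. ~((<>b -> <><>b) | [](~b | c)), u
2. ~(<>b -> <><>b), u
3. ~[](~b | c), u
4. <>b, u
5. ~<><>b, u
6. ~(~b | c), v
7. b, v
8. ~c, v
9. ~<>b, v
10. b, w
11. ~<>b, w
Accessibility: uRv, uRw
Complete open branch: countermodel on a K-frame, so not valid in K.

T, S4, S5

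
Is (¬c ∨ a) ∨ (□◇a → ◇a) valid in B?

Tableau for the negation ¬((¬c ∨ a) ∨ (□◇a → ◇a)):
1. ¬((¬c ∨ a) ∨ (□◇a → ◇a)), 0
2. ¬(¬c ∨ a), 0   [¬∨-rule on 1]
3. ¬(□◇a → ◇a), 0   [¬∨-rule on 1]
4. c, 0   [¬∨-rule on 2]
5. ¬a, 0   [¬∨-rule on 2]
6. □◇a, 0   [¬→-rule on 3]
7. ¬◇a, 0   [¬→-rule on 3]
8. ◇a, 0   [□-rule on 6 via 0R0]
9. a, 1   [◇-rule on 8: fresh world 1, 0R1]
10. ◇a, 1   [□-rule on 6 via 0R1]
11. ¬a, 1   [¬◇-rule on 7 via 0R1]
Accessibility: 0R0, 0R1, 1R0, 1R1
Branch closes: a and ¬a both at 1.
All branches of the negation close; one closing branch shown above.

Valid in B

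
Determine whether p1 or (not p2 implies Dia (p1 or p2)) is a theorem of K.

No, not valid

Tableau for the negation not (p1 or (not p2 implies Dia (p1 or p2))):
1. not (p1 or (not p2 implies Dia (p1 or p2))), w0
2. not p1, w0
3. not (not p2 implies Dia (p1 or p2)), w0
4. not p2, w0
5. not Dia (p1 or p2), w0
The negation has an open branch (countermodel exists).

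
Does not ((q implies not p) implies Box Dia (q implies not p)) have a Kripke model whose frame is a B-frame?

Unsatisfiable (every branch closes)

1. not ((q implies not p) implies Box Dia (q implies not p)), u
2. q implies not p, u   [neg-implies-rule on 1]
3. not Box Dia (q implies not p), u   [neg-implies-rule on 1]
4. not p, u   [implies-rule on 2 (branches; this branch)]
5. not Dia (q implies not p), v   [neg-Box-rule on 3: fresh world v, uRv]
6. not (q implies not p), u   [neg-Dia-rule on 5 via vRu]
7. q, u   [neg-implies-rule on 6]
8. p, u   [neg-implies-rule on 6]
Accessibility: uRu, uRv, vRu, vRv
Branch closes: p and not p both at u.
Every branch closes; the branch above is one of them.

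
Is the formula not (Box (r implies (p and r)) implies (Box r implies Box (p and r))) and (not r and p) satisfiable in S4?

1. not (Box (r implies (p and r)) implies (Box r implies Box (p and r))) and (not r and p), u
2. not (Box (r implies (p and r)) implies (Box r implies Box (p and r))), u   [and-rule on 1]
3. not r and p, u   [and-rule on 1]
4. Box (r implies (p and r)), u   [neg-implies-rule on 2]
5. not (Box r implies Box (p and r)), u   [neg-implies-rule on 2]
6. not r, u   [and-rule on 3]
7. p, u   [and-rule on 3]
8. Box r, u   [neg-implies-rule on 5]
9. not Box (p and r), u   [neg-implies-rule on 5]
10. r implies (p and r), u   [Box-rule on 4 via uRu]
11. r, u   [Box-rule on 8 via uRu]
Accessibility: uRu
Branch closes: r and not r both at u.
(One branch shown.) All branches close.

No, unsatisfiable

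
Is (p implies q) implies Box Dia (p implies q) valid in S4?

Tableau for the negation not ((p implies q) implies Box Dia (p implies q)):
1. not ((p implies q) implies Box Dia (p implies q)), 0
2. p implies q, 0
3. not Box Dia (p implies q), 0
4. q, 0
5. not Dia (p implies q), 1
6. not (p implies q), 1
7. p, 1
8. not q, 1
Accessibility: 0R0, 0R1, 1R1
The negation has an open branch (countermodel exists).

Not valid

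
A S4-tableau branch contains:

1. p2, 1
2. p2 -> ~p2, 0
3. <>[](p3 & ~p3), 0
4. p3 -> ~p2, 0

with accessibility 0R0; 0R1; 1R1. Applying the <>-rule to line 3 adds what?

a fresh world 2 with 0R2, and [](p3 & ~p3) at 2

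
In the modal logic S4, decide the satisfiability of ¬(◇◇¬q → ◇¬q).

No, unsatisfiable

1. ¬(◇◇¬q → ◇¬q), 0
2. ◇◇¬q, 0   [¬→-rule on 1]
3. ¬◇¬q, 0   [¬→-rule on 1]
4. q, 0   [¬◇-rule on 3 via 0R0]
5. ◇¬q, 1   [◇-rule on 2: fresh world 1, 0R1]
6. q, 1   [¬◇-rule on 3 via 0R1]
7. ¬q, 2   [◇-rule on 5: fresh world 2, 1R2]
8. q, 2   [¬◇-rule on 3 via 0R2]
Accessibility: 0R0, 0R1, 0R2, 1R1, 1R2, 2R2
Branch closes: q and ¬q both at 2.
(One branch shown.) All branches close.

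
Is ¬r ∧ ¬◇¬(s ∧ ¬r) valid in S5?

Tableau for the negation ¬(¬r ∧ ¬◇¬(s ∧ ¬r)):
1. ¬(¬r ∧ ¬◇¬(s ∧ ¬r)), u
2. ◇¬(s ∧ ¬r), u   [¬∧-rule on 1 (branches; this branch)]
3. ¬(s ∧ ¬r), v   [◇-rule on 2: fresh world v, uRv]
4. r, v   [¬∧-rule on 3 (branches; this branch)]
Accessibility: uRu, uRv, vRu, vRv
The negation has an open branch (countermodel exists).

Not valid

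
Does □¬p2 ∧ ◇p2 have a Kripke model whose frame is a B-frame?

1. □¬p2 ∧ ◇p2, 0
2. □¬p2, 0   [∧-rule on 1]
3. ◇p2, 0   [∧-rule on 1]
4. ¬p2, 0   [□-rule on 2 via 0R0]
5. p2, 1   [◇-rule on 3: fresh world 1, 0R1]
6. ¬p2, 1   [□-rule on 2 via 0R1]
Accessibility: 0R0, 0R1, 1R0, 1R1
Branch closes: p2 and ¬p2 both at 1.
All branches of the tableau close; one closing branch shown above.

No, unsatisfiable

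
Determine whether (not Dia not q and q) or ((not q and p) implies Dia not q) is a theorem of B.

Valid

Tableau for the negation not ((not Dia not q and q) or ((not q and p) implies Dia not q)):
1. not ((not Dia not q and q) or ((not q and p) implies Dia not q)), u
2. not (not Dia not q and q), u   [neg-or-rule on 1]
3. not ((not q and p) implies Dia not q), u   [neg-or-rule on 1]
4. not q and p, u   [neg-implies-rule on 3]
5. not Dia not q, u   [neg-implies-rule on 3]
6. not q, u   [and-rule on 4]
7. p, u   [and-rule on 4]
8. q, u   [neg-Dia-rule on 5 via uRu]
Accessibility: uRu
Branch closes: q and not q both at u.
All branches of the negation close; one closing branch shown above.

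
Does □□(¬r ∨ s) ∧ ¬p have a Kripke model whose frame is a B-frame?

1. □□(¬r ∨ s) ∧ ¬p, 0
2. □□(¬r ∨ s), 0
3. ¬p, 0
4. □(¬r ∨ s), 0
5. ¬r ∨ s, 0
6. s, 0
Accessibility: 0R0

Satisfiable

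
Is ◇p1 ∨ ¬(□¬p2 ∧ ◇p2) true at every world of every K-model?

Valid in K

Tableau for the negation ¬(◇p1 ∨ ¬(□¬p2 ∧ ◇p2)):
1. ¬(◇p1 ∨ ¬(□¬p2 ∧ ◇p2)), w0
2. ¬◇p1, w0
3. □¬p2 ∧ ◇p2, w0
4. □¬p2, w0
5. ◇p2, w0
6. p2, w1
7. ¬p1, w1
8. ¬p2, w1
Accessibility: w0Rw1
Branch closes: p2 and ¬p2 both at w1.
All branches of the negation close; one closing branch shown above.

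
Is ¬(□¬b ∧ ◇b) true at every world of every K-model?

Valid

Tableau for the negation □¬b ∧ ◇b:
1. □¬b ∧ ◇b, 0
2. □¬b, 0
3. ◇b, 0
4. b, 1
5. ¬b, 1
Accessibility: 0R1
Branch closes: b and ¬b both at 1.
All branches of the negation close; one closing branch shown above.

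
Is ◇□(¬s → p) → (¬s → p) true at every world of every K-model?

Tableau for the negation ¬(◇□(¬s → p) → (¬s → p)):
1. ¬(◇□(¬s → p) → (¬s → p)), 0
2. ◇□(¬s → p), 0   [¬→-rule on 1]
3. ¬(¬s → p), 0   [¬→-rule on 1]
4. ¬s, 0   [¬→-rule on 3]
5. ¬p, 0   [¬→-rule on 3]
6. □(¬s → p), 1   [◇-rule on 2: fresh world 1, 0R1]
Accessibility: 0R1
The negation has an open branch (countermodel exists).

Not valid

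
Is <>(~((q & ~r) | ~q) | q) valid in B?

Invalid (countermodel exists)

Tableau for the negation ~<>(~((q & ~r) | ~q) | q):
1. ~<>(~((q & ~r) | ~q) | q), w0
2. ~(~((q & ~r) | ~q) | q), w0   [~<>-rule on 1 via w0Rw0]
3. (q & ~r) | ~q, w0   [~|-rule on 2]
4. ~q, w0   [~|-rule on 2]
Accessibility: w0Rw0
The negation has an open branch (countermodel exists).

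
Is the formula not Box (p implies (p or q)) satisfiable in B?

No, unsatisfiable

1. not Box (p implies (p or q)), w0
2. not (p implies (p or q)), w1
3. p, w1
4. not (p or q), w1
5. not p, w1
6. not q, w1
Accessibility: w0Rw0, w0Rw1, w1Rw0, w1Rw1
Branch closes: p and not p both at w1.
(One branch shown.) All branches close.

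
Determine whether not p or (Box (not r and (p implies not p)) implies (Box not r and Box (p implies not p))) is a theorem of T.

Yes, valid

Tableau for the negation not (not p or (Box (not r and (p implies not p)) implies (Box not r and Box (p implies not p)))):
1. not (not p or (Box (not r and (p implies not p)) implies (Box not r and Box (p implies not p)))), u
2. p, u   [neg-or-rule on 1]
3. not (Box (not r and (p implies not p)) implies (Box not r and Box (p implies not p))), u   [neg-or-rule on 1]
4. Box (not r and (p implies not p)), u   [neg-implies-rule on 3]
5. not (Box not r and Box (p implies not p)), u   [neg-implies-rule on 3]
6. not r and (p implies not p), u   [Box-rule on 4 via uRu]
7. not r, u   [and-rule on 6]
8. p implies not p, u   [and-rule on 6]
9. not Box (p implies not p), u   [neg-and-rule on 5 (branches; this branch)]
10. not p, u   [implies-rule on 8 (branches; this branch)]
Accessibility: uRu
Branch closes: p and not p both at u.
All branches of the negation close; one closing branch shown above.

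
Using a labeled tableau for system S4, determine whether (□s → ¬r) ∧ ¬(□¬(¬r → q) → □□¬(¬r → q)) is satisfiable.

Unsatisfiable (every branch closes)

1. (□s → ¬r) ∧ ¬(□¬(¬r → q) → □□¬(¬r → q)), u
2. □s → ¬r, u
3. ¬(□¬(¬r → q) → □□¬(¬r → q)), u
4. □¬(¬r → q), u
5. ¬□□¬(¬r → q), u
6. ¬(¬r → q), u
7. ¬r, u
8. ¬q, u
9. ¬□s, u
10. ¬□¬(¬r → q), v
11. ¬(¬r → q), v
12. ¬r, v
13. ¬q, v
14. ¬s, w
15. ¬(¬r → q), w
16. ¬r, w
17. ¬q, w
18. ¬r → q, x
19. ¬(¬r → q), x
20. ¬r, x
21. ¬q, x
22. q, x
Accessibility: uRu, uRv, uRw, uRx, vRv, vRx, wRw, xRx
Branch closes: q and ¬q both at x.
(One branch shown.) All branches close.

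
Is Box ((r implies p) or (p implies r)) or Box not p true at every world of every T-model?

Valid in T

Tableau for the negation not (Box ((r implies p) or (p implies r)) or Box not p):
1. not (Box ((r implies p) or (p implies r)) or Box not p), w0
2. not Box ((r implies p) or (p implies r)), w0   [neg-or-rule on 1]
3. not Box not p, w0   [neg-or-rule on 1]
4. not ((r implies p) or (p implies r)), w1   [neg-Box-rule on 2: fresh world w1, w0Rw1]
5. not (r implies p), w1   [neg-or-rule on 4]
6. not (p implies r), w1   [neg-or-rule on 4]
7. r, w1   [neg-implies-rule on 5]
8. not p, w1   [neg-implies-rule on 5]
9. p, w1   [neg-implies-rule on 6]
10. not r, w1   [neg-implies-rule on 6]
Accessibility: w0Rw0, w0Rw1, w1Rw1
Branch closes: p and not p both at w1.
Every branch of the negation's tableau closes; the branch above is one of them.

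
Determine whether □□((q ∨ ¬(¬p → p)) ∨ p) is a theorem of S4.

Valid

Tableau for the negation ¬□□((q ∨ ¬(¬p → p)) ∨ p):
1. ¬□□((q ∨ ¬(¬p → p)) ∨ p), u
2. ¬□((q ∨ ¬(¬p → p)) ∨ p), v
3. ¬((q ∨ ¬(¬p → p)) ∨ p), w
4. ¬(q ∨ ¬(¬p → p)), w
5. ¬p, w
6. ¬q, w
7. ¬p → p, w
8. p, w
Accessibility: uRu, uRv, uRw, vRv, vRw, wRw
Branch closes: p and ¬p both at w.
All branches of the negation close; one closing branch shown above.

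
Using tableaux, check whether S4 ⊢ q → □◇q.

Tableau for the negation ¬(q → □◇q):
1. ¬(q → □◇q), w0
2. q, w0
3. ¬□◇q, w0
4. ¬◇q, w1
5. ¬q, w1
Accessibility: w0Rw0, w0Rw1, w1Rw1
The negation has an open branch (countermodel exists).

Not valid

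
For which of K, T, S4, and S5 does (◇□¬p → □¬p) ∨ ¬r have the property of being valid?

S5

S5-tableau for the negation ¬((◇□¬p → □¬p) ∨ ¬r):
1. ¬((◇□¬p → □¬p) ∨ ¬r), 0
2. ¬(◇□¬p → □¬p), 0
3. r, 0
4. ◇□¬p, 0
5. ¬□¬p, 0
6. □¬p, 1
7. ¬p, 0
8. ¬p, 1
9. p, 2
10. ¬p, 2
Accessibility: 0R0, 0R1, 0R2, 1R0, 1R1, 1R2, 2R0, 2R1, 2R2
Branch closes: p and ¬p both at 2.
Every branch closes (one shown): valid in S5.
S4-tableau for the negation ¬((◇□¬p → □¬p) ∨ ¬r):
1. ¬((◇□¬p → □¬p) ∨ ¬r), 0
2. ¬(◇□¬p → □¬p), 0
3. r, 0
4. ◇□¬p, 0
5. ¬□¬p, 0
6. □¬p, 1
7. ¬p, 1
8. p, 2
Accessibility: 0R0, 0R1, 0R2, 1R1, 2R2
Complete open branch: countermodel on an S4-frame, so not valid in S4, nor in K, T (the same frame is also a K-frame and a T-frame).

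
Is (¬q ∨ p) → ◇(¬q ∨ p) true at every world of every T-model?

Yes, valid

Tableau for the negation ¬((¬q ∨ p) → ◇(¬q ∨ p)):
1. ¬((¬q ∨ p) → ◇(¬q ∨ p)), u
2. ¬q ∨ p, u
3. ¬◇(¬q ∨ p), u
4. ¬(¬q ∨ p), u
5. q, u
6. ¬p, u
7. p, u
Accessibility: uRu
Branch closes: p and ¬p both at u.
Every branch of the negation's tableau closes; the branch above is one of them.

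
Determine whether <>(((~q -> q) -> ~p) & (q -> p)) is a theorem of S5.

Not valid

Tableau for the negation ~<>(((~q -> q) -> ~p) & (q -> p)):
1. ~<>(((~q -> q) -> ~p) & (q -> p)), w0
2. ~(((~q -> q) -> ~p) & (q -> p)), w0
3. ~(q -> p), w0
4. q, w0
5. ~p, w0
Accessibility: w0Rw0
The negation has an open branch (countermodel exists).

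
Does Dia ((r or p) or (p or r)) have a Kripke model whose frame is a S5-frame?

1. Dia ((r or p) or (p or r)), w0
2. (r or p) or (p or r), w1
3. p or r, w1
4. r, w1
Accessibility: w0Rw0, w0Rw1, w1Rw0, w1Rw1

Yes, satisfiable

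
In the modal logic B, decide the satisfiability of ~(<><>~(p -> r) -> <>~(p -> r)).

1. ~(<><>~(p -> r) -> <>~(p -> r)), w0
2. <><>~(p -> r), w0
3. ~<>~(p -> r), w0
4. p -> r, w0
5. r, w0
6. <>~(p -> r), w1
7. p -> r, w1
8. r, w1
9. ~(p -> r), w2
10. p, w2
11. ~r, w2
Accessibility: w0Rw0, w0Rw1, w1Rw0, w1Rw1, w1Rw2, w2Rw1, w2Rw2

Satisfiable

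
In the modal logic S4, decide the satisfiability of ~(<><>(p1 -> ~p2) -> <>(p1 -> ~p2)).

1. ~(<><>(p1 -> ~p2) -> <>(p1 -> ~p2)), u
2. <><>(p1 -> ~p2), u
3. ~<>(p1 -> ~p2), u
4. ~(p1 -> ~p2), u
5. p1, u
6. p2, u
7. <>(p1 -> ~p2), v
8. ~(p1 -> ~p2), v
9. p1, v
10. p2, v
11. p1 -> ~p2, w
12. ~(p1 -> ~p2), w
13. p1, w
14. p2, w
15. ~p2, w
Accessibility: uRu, uRv, uRw, vRv, vRw, wRw
Branch closes: p2 and ~p2 both at w.
All branches of the tableau close; one closing branch shown above.

Unsatisfiable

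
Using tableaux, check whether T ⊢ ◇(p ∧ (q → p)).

Tableau for the negation ¬◇(p ∧ (q → p)):
1. ¬◇(p ∧ (q → p)), w0
2. ¬(p ∧ (q → p)), w0
3. ¬(q → p), w0
4. q, w0
5. ¬p, w0
Accessibility: w0Rw0
The negation has an open branch (countermodel exists).

Not valid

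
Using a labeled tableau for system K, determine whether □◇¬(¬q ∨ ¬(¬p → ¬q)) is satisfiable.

Satisfiable (open branch found)

1. □◇¬(¬q ∨ ¬(¬p → ¬q)), 0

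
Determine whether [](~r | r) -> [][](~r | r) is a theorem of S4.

Tableau for the negation ~([](~r | r) -> [][](~r | r)):
1. ~([](~r | r) -> [][](~r | r)), u
2. [](~r | r), u   [~->-rule on 1]
3. ~[][](~r | r), u   [~->-rule on 1]
4. ~r | r, u   [[]-rule on 2 via uRu]
5. r, u   [|-rule on 4 (branches; this branch)]
6. ~[](~r | r), v   [~[]-rule on 3: fresh world v, uRv]
7. ~r | r, v   [[]-rule on 2 via uRv]
8. r, v   [|-rule on 7 (branches; this branch)]
9. ~(~r | r), w   [~[]-rule on 6: fresh world w, vRw]
10. r, w   [~|-rule on 9]
11. ~r, w   [~|-rule on 9]
Accessibility: uRu, uRv, uRw, vRv, vRw, wRw
Branch closes: r and ~r both at w.
Every branch of the negation's tableau closes; the branch above is one of them.

Yes, valid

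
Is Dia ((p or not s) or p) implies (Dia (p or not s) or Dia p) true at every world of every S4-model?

Tableau for the negation not (Dia ((p or not s) or p) implies (Dia (p or not s) or Dia p)):
1. not (Dia ((p or not s) or p) implies (Dia (p or not s) or Dia p)), 0
2. Dia ((p or not s) or p), 0
3. not (Dia (p or not s) or Dia p), 0
4. not Dia (p or not s), 0
5. not Dia p, 0
6. not (p or not s), 0
7. not p, 0
8. s, 0
9. (p or not s) or p, 1
10. not (p or not s), 1
11. not p, 1
12. s, 1
13. p or not s, 1
14. not s, 1
Accessibility: 0R0, 0R1, 1R1
Branch closes: s and not s both at 1.
Every branch of the negation's tableau closes; the branch above is one of them.

Valid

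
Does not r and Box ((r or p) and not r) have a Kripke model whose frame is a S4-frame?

Satisfiable

1. not r and Box ((r or p) and not r), w0
2. not r, w0
3. Box ((r or p) and not r), w0
4. (r or p) and not r, w0
5. r or p, w0
6. p, w0
Accessibility: w0Rw0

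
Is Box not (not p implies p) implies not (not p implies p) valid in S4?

Valid

Tableau for the negation not (Box not (not p implies p) implies not (not p implies p)):
1. not (Box not (not p implies p) implies not (not p implies p)), w0
2. Box not (not p implies p), w0
3. not p implies p, w0
4. not (not p implies p), w0
5. not p, w0
6. p, w0
Accessibility: w0Rw0
Branch closes: p and not p both at w0.
Every branch of the negation's tableau closes; the branch above is one of them.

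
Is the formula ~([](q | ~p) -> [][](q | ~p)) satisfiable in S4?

Unsatisfiable (every branch closes)

1. ~([](q | ~p) -> [][](q | ~p)), 0
2. [](q | ~p), 0   [~->-rule on 1]
3. ~[][](q | ~p), 0   [~->-rule on 1]
4. q | ~p, 0   [[]-rule on 2 via 0R0]
5. ~p, 0   [|-rule on 4 (branches; this branch)]
6. ~[](q | ~p), 1   [~[]-rule on 3: fresh world 1, 0R1]
7. q | ~p, 1   [[]-rule on 2 via 0R1]
8. ~p, 1   [|-rule on 7 (branches; this branch)]
9. ~(q | ~p), 2   [~[]-rule on 6: fresh world 2, 1R2]
10. ~q, 2   [~|-rule on 9]
11. p, 2   [~|-rule on 9]
12. q | ~p, 2   [[]-rule on 2 via 0R2]
13. ~p, 2   [|-rule on 12 (branches; this branch)]
Accessibility: 0R0, 0R1, 0R2, 1R1, 1R2, 2R2
Branch closes: p and ~p both at 2.
Every branch closes; the branch above is one of them.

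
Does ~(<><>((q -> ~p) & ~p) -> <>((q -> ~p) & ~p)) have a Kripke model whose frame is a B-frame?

1. ~(<><>((q -> ~p) & ~p) -> <>((q -> ~p) & ~p)), u
2. <><>((q -> ~p) & ~p), u
3. ~<>((q -> ~p) & ~p), u
4. ~((q -> ~p) & ~p), u
5. p, u
6. <>((q -> ~p) & ~p), v
7. ~((q -> ~p) & ~p), v
8. p, v
9. (q -> ~p) & ~p, w
10. q -> ~p, w
11. ~p, w
Accessibility: uRu, uRv, vRu, vRv, vRw, wRv, wRw

Yes, satisfiable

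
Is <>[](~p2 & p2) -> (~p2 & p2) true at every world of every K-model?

Tableau for the negation ~(<>[](~p2 & p2) -> (~p2 & p2)):
1. ~(<>[](~p2 & p2) -> (~p2 & p2)), 0
2. <>[](~p2 & p2), 0
3. ~(~p2 & p2), 0
4. ~p2, 0
5. [](~p2 & p2), 1
Accessibility: 0R1
The negation has an open branch (countermodel exists).

Invalid (countermodel exists)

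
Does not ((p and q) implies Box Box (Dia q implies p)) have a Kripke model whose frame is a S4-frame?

Satisfiable (open branch found)

1. not ((p and q) implies Box Box (Dia q implies p)), 0
2. p and q, 0   [neg-implies-rule on 1]
3. not Box Box (Dia q implies p), 0   [neg-implies-rule on 1]
4. p, 0   [and-rule on 2]
5. q, 0   [and-rule on 2]
6. not Box (Dia q implies p), 1   [neg-Box-rule on 3: fresh world 1, 0R1]
7. not (Dia q implies p), 2   [neg-Box-rule on 6: fresh world 2, 1R2]
8. Dia q, 2   [neg-implies-rule on 7]
9. not p, 2   [neg-implies-rule on 7]
10. q, 3   [Dia-rule on 8: fresh world 3, 2R3]
Accessibility: 0R0, 0R1, 0R2, 0R3, 1R1, 1R2, 1R3, 2R2, 2R3, 3R3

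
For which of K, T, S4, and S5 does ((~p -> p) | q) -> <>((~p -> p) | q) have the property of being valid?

T, S4, S5

K-tableau for the negation ~(((~p -> p) | q) -> <>((~p -> p) | q)):
1. ~(((~p -> p) | q) -> <>((~p -> p) | q)), w0
2. (~p -> p) | q, w0
3. ~<>((~p -> p) | q), w0
4. q, w0
Complete open branch: countermodel on a K-frame, so not valid in K.
T-tableau for the negation ~(((~p -> p) | q) -> <>((~p -> p) | q)):
1. ~(((~p -> p) | q) -> <>((~p -> p) | q)), w0
2. (~p -> p) | q, w0
3. ~<>((~p -> p) | q), w0
4. ~((~p -> p) | q), w0
5. ~(~p -> p), w0
6. ~q, w0
7. ~p, w0
8. ~p -> p, w0
9. p, w0
Accessibility: w0Rw0
Branch closes: p and ~p both at w0.
Every branch closes (one shown): valid in T, hence also in S4, S5 (every theorem of T is a theorem of S4 and S5).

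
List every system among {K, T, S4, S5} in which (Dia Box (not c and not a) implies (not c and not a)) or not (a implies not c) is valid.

S4-tableau for the negation not ((Dia Box (not c and not a) implies (not c and not a)) or not (a implies not c)):
1. not ((Dia Box (not c and not a) implies (not c and not a)) or not (a implies not c)), u
2. not (Dia Box (not c and not a) implies (not c and not a)), u   [neg-or-rule on 1]
3. a implies not c, u   [neg-or-rule on 1]
4. Dia Box (not c and not a), u   [neg-implies-rule on 2]
5. not (not c and not a), u   [neg-implies-rule on 2]
6. not c, u   [implies-rule on 3 (branches; this branch)]
7. a, u   [neg-and-rule on 5 (branches; this branch)]
8. Box (not c and not a), v   [Dia-rule on 4: fresh world v, uRv]
9. not c and not a, v   [Box-rule on 8 via vRv]
10. not c, v   [and-rule on 9]
11. not a, v   [and-rule on 9]
Accessibility: uRu, uRv, vRv
Complete open branch: countermodel on an S4-frame, so not valid in S4, nor in K, T (the same frame is also a K-frame and a T-frame).
S5-tableau for the negation not ((Dia Box (not c and not a) implies (not c and not a)) or not (a implies not c)):
1. not ((Dia Box (not c and not a) implies (not c and not a)) or not (a implies not c)), u
2. not (Dia Box (not c and not a) implies (not c and not a)), u   [neg-or-rule on 1]
3. a implies not c, u   [neg-or-rule on 1]
4. Dia Box (not c and not a), u   [neg-implies-rule on 2]
5. not (not c and not a), u   [neg-implies-rule on 2]
6. not c, u   [implies-rule on 3 (branches; this branch)]
7. a, u   [neg-and-rule on 5 (branches; this branch)]
8. Box (not c and not a), v   [Dia-rule on 4: fresh world v, uRv]
9. not c and not a, u   [Box-rule on 8 via vRu]
10. not a, u   [and-rule on 9]
Accessibility: uRu, uRv, vRu, vRv
Branch closes: a and not a both at u.
Every branch closes (one shown): valid in S5.

S5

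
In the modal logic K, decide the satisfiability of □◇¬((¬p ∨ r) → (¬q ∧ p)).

1. □◇¬((¬p ∨ r) → (¬q ∧ p)), w0

Satisfiable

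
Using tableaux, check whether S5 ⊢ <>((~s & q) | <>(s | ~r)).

Not valid

Tableau for the negation ~<>((~s & q) | <>(s | ~r)):
1. ~<>((~s & q) | <>(s | ~r)), 0
2. ~((~s & q) | <>(s | ~r)), 0
3. ~(~s & q), 0
4. ~<>(s | ~r), 0
5. ~(s | ~r), 0
6. ~s, 0
7. r, 0
8. ~q, 0
Accessibility: 0R0
The negation has an open branch (countermodel exists).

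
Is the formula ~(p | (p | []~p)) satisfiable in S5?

1. ~(p | (p | []~p)), w0
2. ~p, w0
3. ~(p | []~p), w0
4. ~[]~p, w0
5. p, w1
Accessibility: w0Rw0, w0Rw1, w1Rw0, w1Rw1

Yes, satisfiable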